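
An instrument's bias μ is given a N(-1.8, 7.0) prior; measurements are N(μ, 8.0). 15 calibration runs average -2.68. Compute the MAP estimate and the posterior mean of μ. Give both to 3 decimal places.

Posterior for μ is Normal. Precision-weighted mean: (1/7.0·-1.8 + 15/8.0·-2.68) / (1/7.0 + 15/8.0) = -2.618.
A Normal posterior is symmetric, so mode = mean.

MAP estimate = -2.618, posterior mean = -2.618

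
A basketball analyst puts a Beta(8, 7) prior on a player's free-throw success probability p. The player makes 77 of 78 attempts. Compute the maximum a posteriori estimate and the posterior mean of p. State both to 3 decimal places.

p_MAP = 0.923, E[p|data] = 0.914

Posterior: Beta(8+77, 7+1) = Beta(85, 8).
Mode = (85−1)/(85+8−2) = 84/91 = 0.923.
Mean = 85/(85+8) = 85/93 = 0.914.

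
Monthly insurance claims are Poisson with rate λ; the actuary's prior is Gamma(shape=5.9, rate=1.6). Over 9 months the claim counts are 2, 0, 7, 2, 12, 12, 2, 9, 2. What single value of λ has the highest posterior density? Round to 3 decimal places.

4.991

Σ counts = 48. Posterior: Gamma(shape = 5.9+48 = 53.9, rate = 1.6+9 = 10.6).
Mode = (α−1)/β = 52.9/10.6 = 4.991.
Mean = α/β = 53.9/10.6 = 5.085.
This is the posterior mode — the MAP estimate.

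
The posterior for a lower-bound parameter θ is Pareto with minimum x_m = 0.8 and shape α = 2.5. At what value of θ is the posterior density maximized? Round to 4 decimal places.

The Pareto density is strictly decreasing on [x_m, ∞), so the mode is x_m = 0.8000.
Mean = α·x_m/(α−1) = 2.5·0.8/1.5 = 1.3333.
This is the posterior mode — the MAP estimate.

0.8000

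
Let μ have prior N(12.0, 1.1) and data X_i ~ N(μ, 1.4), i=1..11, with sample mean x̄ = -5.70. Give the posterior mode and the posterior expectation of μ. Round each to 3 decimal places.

Posterior for μ is Normal. Precision-weighted mean: (1/1.1·12.0 + 11/1.4·-5.70) / (1/1.1 + 11/1.4) = -3.864.
A Normal posterior is symmetric, so mode = mean.

μ_MAP = -3.864, E[μ|data] = -3.864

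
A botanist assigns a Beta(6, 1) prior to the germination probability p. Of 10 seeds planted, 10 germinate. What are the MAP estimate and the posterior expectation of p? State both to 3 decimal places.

Posterior: Beta(6+10, 1+0) = Beta(16, 1).
Since β = 1 ≤ 1 and α > 1, the Beta density is monotone increasing on [0,1]; the mode is at 1.
Mean = 16/(16+1) = 0.941.
The mean is pulled below the mode by the posterior's left skew.

MAP estimate = 1.000, posterior expectation = 0.941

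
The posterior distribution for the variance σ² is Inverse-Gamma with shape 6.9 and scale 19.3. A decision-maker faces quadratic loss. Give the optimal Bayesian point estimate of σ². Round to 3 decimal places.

Mode = β/(α+1) = 19.3/7.9 = 2.443.
Mean = β/(α−1) = 19.3/5.9 = 3.271.
Quadratic loss ⇒ the optimal estimator is the posterior mean.

3.271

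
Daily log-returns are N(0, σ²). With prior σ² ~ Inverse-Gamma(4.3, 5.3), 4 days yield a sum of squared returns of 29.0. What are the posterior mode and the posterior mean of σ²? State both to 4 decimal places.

MAP: 2.7123. Posterior mean: 3.7358.

Posterior: Inverse-Gamma(shape = 4.3+4/2 = 6.3, scale = 5.3+29.0/2 = 19.8).
Mode = β/(α+1) = 19.8/7.3 = 2.7123.
Mean = β/(α−1) = 19.8/5.3 = 3.7358.
The mean is pulled above the mode by the posterior's right skew.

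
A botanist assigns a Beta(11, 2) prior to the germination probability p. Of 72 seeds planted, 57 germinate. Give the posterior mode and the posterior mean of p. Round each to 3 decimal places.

MAP = 0.807; posterior mean = 0.800

Posterior: Beta(11+57, 2+15) = Beta(68, 17).
Mode = (68−1)/(68+17−2) = 67/83 = 0.807.
Mean = 68/(68+17) = 68/85 = 0.800.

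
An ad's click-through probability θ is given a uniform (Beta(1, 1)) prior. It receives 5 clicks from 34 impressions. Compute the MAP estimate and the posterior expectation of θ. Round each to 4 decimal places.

Posterior: Beta(1+5, 1+29) = Beta(6, 30).
Mode = (6−1)/(6+30−2) = 5/34 = 0.1471.
With a flat prior the MAP equals the MLE, 5/34.
Mean = 6/(6+30) = 6/36 = 0.1667.

MAP: 0.1471. Posterior mean: 0.1667.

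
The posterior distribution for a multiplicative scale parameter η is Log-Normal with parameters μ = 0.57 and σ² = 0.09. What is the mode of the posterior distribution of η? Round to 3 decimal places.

1.616

Mode = exp(μ − σ²) = exp(0.48) = 1.616.
Mean = exp(μ + σ²/2) = exp(0.615) = 1.850.
This is the posterior mode — the MAP estimate.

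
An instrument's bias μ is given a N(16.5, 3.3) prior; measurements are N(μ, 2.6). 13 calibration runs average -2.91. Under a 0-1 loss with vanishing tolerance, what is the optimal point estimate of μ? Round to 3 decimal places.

-1.801

Posterior for μ is Normal. Precision-weighted mean: (1/3.3·16.5 + 13/2.6·-2.91) / (1/3.3 + 13/2.6) = -1.801.
A Normal posterior is symmetric, so mode = mean.
This is the posterior mode — the MAP estimate.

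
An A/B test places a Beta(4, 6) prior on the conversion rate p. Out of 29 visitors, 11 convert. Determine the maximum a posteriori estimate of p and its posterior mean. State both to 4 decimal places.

MAP: 0.3784. Posterior mean: 0.3846.

Posterior: Beta(4+11, 6+18) = Beta(15, 24).
Mode = (15−1)/(15+24−2) = 14/37 = 0.3784.
Mean = 15/(15+24) = 15/39 = 0.3846.
Mean > mode: the posterior has a right tail.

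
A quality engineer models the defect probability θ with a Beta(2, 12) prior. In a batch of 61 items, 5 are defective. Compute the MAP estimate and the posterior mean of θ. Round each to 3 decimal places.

Posterior: Beta(2+5, 12+56) = Beta(7, 68).
Mode = (7−1)/(7+68−2) = 6/73 = 0.082.
Mean = 7/(7+68) = 7/75 = 0.093.
The mean is pulled above the mode by the posterior's right skew.

MAP = 0.082; posterior mean = 0.093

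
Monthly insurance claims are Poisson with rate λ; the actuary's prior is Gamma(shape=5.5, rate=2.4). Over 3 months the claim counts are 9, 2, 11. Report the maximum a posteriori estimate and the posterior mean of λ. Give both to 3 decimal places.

MAP = 4.907, posterior mean = 5.093

Σ counts = 22. Posterior: Gamma(shape = 5.5+22 = 27.5, rate = 2.4+3 = 5.4).
Mode = (α−1)/β = 26.5/5.4 = 4.907.
Mean = α/β = 27.5/5.4 = 5.093.
Right-skewed posterior ⇒ mode < mean.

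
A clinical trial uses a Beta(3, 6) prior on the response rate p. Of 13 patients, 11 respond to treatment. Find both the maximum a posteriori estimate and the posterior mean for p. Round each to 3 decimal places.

Posterior: Beta(3+11, 6+2) = Beta(14, 8).
Mode = (14−1)/(14+8−2) = 13/20 = 0.650.
Mean = 14/(14+8) = 14/22 = 0.636.

MAP: 0.650. Posterior mean: 0.636.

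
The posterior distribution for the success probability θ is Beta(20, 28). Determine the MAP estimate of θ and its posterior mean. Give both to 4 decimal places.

Mode = (20−1)/(20+28−2) = 19/46 = 0.4130.
Mean = 20/(20+28) = 20/48 = 0.4167.

θ_MAP = 0.4130, E[θ|data] = 0.4167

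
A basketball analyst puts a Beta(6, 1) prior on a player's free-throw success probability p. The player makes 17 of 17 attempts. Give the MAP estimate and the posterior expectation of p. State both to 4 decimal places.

MAP: 1.0000. Posterior mean: 0.9583.

Posterior: Beta(6+17, 1+0) = Beta(23, 1).
Since β = 1 ≤ 1 and α > 1, the Beta density is monotone increasing on [0,1]; the mode is at 1.
Mean = 23/(23+1) = 0.9583.
The mean is pulled below the mode by the posterior's left skew.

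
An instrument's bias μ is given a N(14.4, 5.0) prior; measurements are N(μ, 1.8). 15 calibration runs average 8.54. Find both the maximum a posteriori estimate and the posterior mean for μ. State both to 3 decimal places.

μ_MAP = 8.677, E[μ|data] = 8.677

Posterior for μ is Normal. Precision-weighted mean: (1/5.0·14.4 + 15/1.8·8.54) / (1/5.0 + 15/1.8) = 8.677.
A Normal posterior is symmetric, so mode = mean.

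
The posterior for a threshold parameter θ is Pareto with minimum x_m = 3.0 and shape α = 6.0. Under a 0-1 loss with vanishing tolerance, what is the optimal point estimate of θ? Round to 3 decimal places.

The Pareto density is strictly decreasing on [x_m, ∞), so the mode is x_m = 3.000.
Mean = α·x_m/(α−1) = 6.0·3.0/5.0 = 3.600.
This is the posterior mode — the MAP estimate.

3.000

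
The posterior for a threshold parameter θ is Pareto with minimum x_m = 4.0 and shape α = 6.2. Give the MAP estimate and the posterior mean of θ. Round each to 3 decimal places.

MAP = 4.000; posterior mean = 4.769

The Pareto density is strictly decreasing on [x_m, ∞), so the mode is x_m = 4.000.
Mean = α·x_m/(α−1) = 6.2·4.0/5.2 = 4.769.
Mean > mode: the posterior has a right tail.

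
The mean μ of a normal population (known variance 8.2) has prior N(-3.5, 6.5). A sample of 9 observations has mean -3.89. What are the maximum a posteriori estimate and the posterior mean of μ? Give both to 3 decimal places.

MAP = -3.842; posterior mean = -3.842

Posterior for μ is Normal. Precision-weighted mean: (1/6.5·-3.5 + 9/8.2·-3.89) / (1/6.5 + 9/8.2) = -3.842.
A Normal posterior is symmetric, so mode = mean.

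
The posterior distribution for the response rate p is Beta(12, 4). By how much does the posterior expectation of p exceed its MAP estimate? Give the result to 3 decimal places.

Mode = (12−1)/(12+4−2) = 11/14 = 0.786.
Mean = 12/(12+4) = 12/16 = 0.750.
Difference = 0.750 − 0.786 = -0.036.
Mode > mean: the posterior has a left tail.

-0.036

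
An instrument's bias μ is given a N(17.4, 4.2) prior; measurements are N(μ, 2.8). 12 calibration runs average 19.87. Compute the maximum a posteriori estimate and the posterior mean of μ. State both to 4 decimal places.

MAP = 19.7400; posterior mean = 19.7400

Posterior for μ is Normal. Precision-weighted mean: (1/4.2·17.4 + 12/2.8·19.87) / (1/4.2 + 12/2.8) = 19.7400.
A Normal posterior is symmetric, so mode = mean.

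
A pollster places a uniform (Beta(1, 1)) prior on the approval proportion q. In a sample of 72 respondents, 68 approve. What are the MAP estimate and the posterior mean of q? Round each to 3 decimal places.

MAP = 0.944, posterior mean = 0.932

Posterior: Beta(1+68, 1+4) = Beta(69, 5).
Mode = (69−1)/(69+5−2) = 68/72 = 0.944.
With a flat prior the MAP equals the MLE, 68/72.
Mean = 69/(69+5) = 69/74 = 0.932.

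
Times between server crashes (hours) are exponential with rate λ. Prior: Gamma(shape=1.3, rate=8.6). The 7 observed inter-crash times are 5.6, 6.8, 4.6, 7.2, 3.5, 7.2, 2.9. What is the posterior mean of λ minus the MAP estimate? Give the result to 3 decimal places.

0.022

Σ times = 37.8. Posterior: Gamma(shape = 1.3+7 = 8.3, rate = 8.6+37.8 = 46.4).
Mode = (α−1)/β = 7.3/46.4 = 0.157.
Mean = α/β = 8.3/46.4 = 0.179.
Difference = 0.179 − 0.157 = 0.022.
The mean is pulled above the mode by the posterior's right skew.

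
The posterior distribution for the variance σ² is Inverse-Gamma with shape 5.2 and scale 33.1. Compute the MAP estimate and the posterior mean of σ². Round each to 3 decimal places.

Mode = β/(α+1) = 33.1/6.2 = 5.339.
Mean = β/(α−1) = 33.1/4.2 = 7.881.

MAP: 5.339. Posterior mean: 7.881.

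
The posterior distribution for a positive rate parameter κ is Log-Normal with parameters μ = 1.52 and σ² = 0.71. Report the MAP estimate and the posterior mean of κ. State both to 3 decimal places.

Mode = exp(μ − σ²) = exp(0.81) = 2.248.
Mean = exp(μ + σ²/2) = exp(1.875) = 6.521.

MAP estimate = 2.248, posterior mean = 6.521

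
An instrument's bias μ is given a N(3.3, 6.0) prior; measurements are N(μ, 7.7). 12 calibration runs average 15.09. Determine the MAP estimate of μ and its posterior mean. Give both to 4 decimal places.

μ_MAP = 13.9509, E[μ|data] = 13.9509

Posterior for μ is Normal. Precision-weighted mean: (1/6.0·3.3 + 12/7.7·15.09) / (1/6.0 + 12/7.7) = 13.9509.
A Normal posterior is symmetric, so mode = mean.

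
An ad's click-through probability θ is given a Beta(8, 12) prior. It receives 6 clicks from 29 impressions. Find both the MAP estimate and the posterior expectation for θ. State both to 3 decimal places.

θ_MAP = 0.277, E[θ|data] = 0.286

Posterior: Beta(8+6, 12+23) = Beta(14, 35).
Mode = (14−1)/(14+35−2) = 13/47 = 0.277.
Mean = 14/(14+35) = 14/49 = 0.286.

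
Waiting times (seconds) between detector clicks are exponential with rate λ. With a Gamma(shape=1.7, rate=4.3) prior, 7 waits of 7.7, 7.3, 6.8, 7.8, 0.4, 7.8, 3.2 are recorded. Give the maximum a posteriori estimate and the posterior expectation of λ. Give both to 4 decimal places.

maximum a posteriori estimate = 0.1700, posterior expectation = 0.1921

Σ times = 41.0. Posterior: Gamma(shape = 1.7+7 = 8.7, rate = 4.3+41.0 = 45.3).
Mode = (α−1)/β = 7.7/45.3 = 0.1700.
Mean = α/β = 8.7/45.3 = 0.1921.
Mean > mode: the posterior has a right tail.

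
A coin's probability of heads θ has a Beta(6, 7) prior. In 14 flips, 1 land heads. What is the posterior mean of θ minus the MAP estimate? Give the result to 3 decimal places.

0.019

Posterior: Beta(6+1, 7+13) = Beta(7, 20).
Mode = (7−1)/(7+20−2) = 6/25 = 0.240.
Mean = 7/(7+20) = 7/27 = 0.259.
Difference = 0.259 − 0.240 = 0.019.
The mean is pulled above the mode by the posterior's right skew.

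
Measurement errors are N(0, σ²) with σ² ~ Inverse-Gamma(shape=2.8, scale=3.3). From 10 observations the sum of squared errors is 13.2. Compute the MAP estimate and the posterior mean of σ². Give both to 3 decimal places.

Posterior: Inverse-Gamma(shape = 2.8+10/2 = 7.8, scale = 3.3+13.2/2 = 9.9).
Mode = β/(α+1) = 9.9/8.8 = 1.125.
Mean = β/(α−1) = 9.9/6.8 = 1.456.

σ²_MAP = 1.125, E[σ²|data] = 1.456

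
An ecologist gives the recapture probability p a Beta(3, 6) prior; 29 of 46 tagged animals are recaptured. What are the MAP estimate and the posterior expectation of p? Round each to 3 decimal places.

Posterior: Beta(3+29, 6+17) = Beta(32, 23).
Mode = (32−1)/(32+23−2) = 31/53 = 0.585.
Mean = 32/(32+23) = 32/55 = 0.582.

MAP = 0.585; posterior mean = 0.582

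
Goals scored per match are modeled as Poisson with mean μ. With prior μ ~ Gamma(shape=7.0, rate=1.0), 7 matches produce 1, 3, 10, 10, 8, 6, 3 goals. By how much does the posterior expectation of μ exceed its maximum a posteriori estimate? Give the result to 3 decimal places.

Σ counts = 41. Posterior: Gamma(shape = 7.0+41 = 48.0, rate = 1.0+7 = 8.0).
Mode = (α−1)/β = 47.0/8.0 = 5.875.
Mean = α/β = 48.0/8.0 = 6.000.
Difference = 6.000 − 5.875 = 0.125.

0.125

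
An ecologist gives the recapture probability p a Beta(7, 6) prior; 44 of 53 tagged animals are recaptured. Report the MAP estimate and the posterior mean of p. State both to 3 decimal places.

Posterior: Beta(7+44, 6+9) = Beta(51, 15).
Mode = (51−1)/(51+15−2) = 50/64 = 0.781.
Mean = 51/(51+15) = 51/66 = 0.773.
Mode > mean: the posterior has a left tail.

MAP estimate = 0.781, posterior mean = 0.773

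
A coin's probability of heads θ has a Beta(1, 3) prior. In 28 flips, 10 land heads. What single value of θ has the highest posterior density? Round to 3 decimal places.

Posterior: Beta(1+10, 3+18) = Beta(11, 21).
Mode = (11−1)/(11+21−2) = 10/30 = 0.333.
Mean = 11/(11+21) = 11/32 = 0.344.
This is the posterior mode — the MAP estimate.

0.333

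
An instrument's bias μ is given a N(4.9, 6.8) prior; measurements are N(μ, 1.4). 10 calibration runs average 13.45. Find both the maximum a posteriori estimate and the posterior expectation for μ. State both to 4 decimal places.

maximum a posteriori estimate = 13.2775, posterior expectation = 13.2775

Posterior for μ is Normal. Precision-weighted mean: (1/6.8·4.9 + 10/1.4·13.45) / (1/6.8 + 10/1.4) = 13.2775.
A Normal posterior is symmetric, so mode = mean.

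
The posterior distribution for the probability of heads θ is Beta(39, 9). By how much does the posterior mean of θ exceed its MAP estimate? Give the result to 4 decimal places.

-0.0136

Mode = (39−1)/(39+9−2) = 38/46 = 0.8261.
Mean = 39/(39+9) = 39/48 = 0.8125.
Difference = 0.8125 − 0.8261 = -0.0136.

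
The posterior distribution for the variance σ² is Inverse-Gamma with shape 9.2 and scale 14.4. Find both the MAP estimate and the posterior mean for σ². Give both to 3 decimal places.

MAP: 1.412. Posterior mean: 1.756.

Mode = β/(α+1) = 14.4/10.2 = 1.412.
Mean = β/(α−1) = 14.4/8.2 = 1.756.
The posterior is right-skewed, so the mean exceeds the mode.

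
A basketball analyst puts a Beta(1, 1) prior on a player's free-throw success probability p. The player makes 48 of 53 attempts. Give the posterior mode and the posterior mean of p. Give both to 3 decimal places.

Posterior: Beta(1+48, 1+5) = Beta(49, 6).
Mode = (49−1)/(49+6−2) = 48/53 = 0.906.
Mean = 49/(49+6) = 49/55 = 0.891.

MAP: 0.906. Posterior mean: 0.891.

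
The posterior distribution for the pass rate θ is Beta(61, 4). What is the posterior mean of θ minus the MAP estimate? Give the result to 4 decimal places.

-0.0139

Mode = (61−1)/(61+4−2) = 60/63 = 0.9524.
Mean = 61/(61+4) = 61/65 = 0.9385.
Difference = 0.9385 − 0.9524 = -0.0139.
Mode > mean: the posterior has a left tail.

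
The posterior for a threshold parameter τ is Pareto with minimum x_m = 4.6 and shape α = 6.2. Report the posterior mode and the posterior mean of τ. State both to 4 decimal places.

The Pareto density is strictly decreasing on [x_m, ∞), so the mode is x_m = 4.6000.
Mean = α·x_m/(α−1) = 6.2·4.6/5.2 = 5.4846.
The posterior is right-skewed, so the mean exceeds the mode.

MAP = 4.6000, posterior mean = 5.4846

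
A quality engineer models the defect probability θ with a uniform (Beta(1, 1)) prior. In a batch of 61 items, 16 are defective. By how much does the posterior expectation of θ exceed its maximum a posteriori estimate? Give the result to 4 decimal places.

0.0075

Posterior: Beta(1+16, 1+45) = Beta(17, 46).
Mode = (17−1)/(17+46−2) = 16/61 = 0.2623.
Mean = 17/(17+46) = 17/63 = 0.2698.
Difference = 0.2698 − 0.2623 = 0.0075.
Right-skewed posterior ⇒ mode < mean.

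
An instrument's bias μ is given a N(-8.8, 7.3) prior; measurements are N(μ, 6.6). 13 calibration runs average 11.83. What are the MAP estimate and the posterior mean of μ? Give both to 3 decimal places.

Posterior for μ is Normal. Precision-weighted mean: (1/7.3·-8.8 + 13/6.6·11.83) / (1/7.3 + 13/6.6) = 10.489.
A Normal posterior is symmetric, so mode = mean.

MAP = 10.489; posterior mean = 10.489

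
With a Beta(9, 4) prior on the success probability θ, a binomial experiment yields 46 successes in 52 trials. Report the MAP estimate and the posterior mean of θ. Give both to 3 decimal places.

Posterior: Beta(9+46, 4+6) = Beta(55, 10).
Mode = (55−1)/(55+10−2) = 54/63 = 0.857.
Mean = 55/(55+10) = 55/65 = 0.846.

MAP = 0.857; posterior mean = 0.846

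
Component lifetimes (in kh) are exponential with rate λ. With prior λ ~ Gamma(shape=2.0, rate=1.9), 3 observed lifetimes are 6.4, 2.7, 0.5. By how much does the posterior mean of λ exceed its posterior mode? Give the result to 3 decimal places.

0.087

Σ times = 9.6. Posterior: Gamma(shape = 2.0+3 = 5.0, rate = 1.9+9.6 = 11.5).
Mode = (α−1)/β = 4.0/11.5 = 0.348.
Mean = α/β = 5.0/11.5 = 0.435.
Difference = 0.435 − 0.348 = 0.087.
The mean is pulled above the mode by the posterior's right skew.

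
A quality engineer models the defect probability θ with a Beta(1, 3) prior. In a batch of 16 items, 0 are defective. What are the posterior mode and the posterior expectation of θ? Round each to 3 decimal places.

θ_MAP = 0.000, E[θ|data] = 0.050

Posterior: Beta(1+0, 3+16) = Beta(1, 19).
Since α = 1 ≤ 1 and β > 1, the Beta density is monotone decreasing on [0,1]; the mode is at 0.
Mean = 1/(1+19) = 0.050.
The mean is pulled above the mode by the posterior's right skew.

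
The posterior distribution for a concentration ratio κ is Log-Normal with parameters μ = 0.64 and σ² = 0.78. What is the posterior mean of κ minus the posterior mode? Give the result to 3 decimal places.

1.932

Mode = exp(μ − σ²) = exp(-0.14) = 0.869.
Mean = exp(μ + σ²/2) = exp(1.030) = 2.801.
Difference = 2.801 − 0.869 = 1.932.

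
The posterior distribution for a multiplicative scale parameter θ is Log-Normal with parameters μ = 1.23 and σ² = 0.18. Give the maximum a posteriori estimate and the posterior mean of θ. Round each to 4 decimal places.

Mode = exp(μ − σ²) = exp(1.05) = 2.8577.
Mean = exp(μ + σ²/2) = exp(1.320) = 3.7434.
The posterior is right-skewed, so the mean exceeds the mode.

MAP = 2.8577; posterior mean = 3.7434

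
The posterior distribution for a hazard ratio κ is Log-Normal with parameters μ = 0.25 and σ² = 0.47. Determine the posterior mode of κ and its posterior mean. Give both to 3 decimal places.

Mode = exp(μ − σ²) = exp(-0.22) = 0.803.
Mean = exp(μ + σ²/2) = exp(0.485) = 1.624.

MAP = 0.803; posterior mean = 1.624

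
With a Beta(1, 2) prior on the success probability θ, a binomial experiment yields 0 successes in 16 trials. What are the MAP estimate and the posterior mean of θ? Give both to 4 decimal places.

θ_MAP = 0.0000, E[θ|data] = 0.0526

Posterior: Beta(1+0, 2+16) = Beta(1, 18).
Since α = 1 ≤ 1 and β > 1, the Beta density is monotone decreasing on [0,1]; the mode is at 0.
Mean = 1/(1+18) = 0.0526.
The mean is pulled above the mode by the posterior's right skew.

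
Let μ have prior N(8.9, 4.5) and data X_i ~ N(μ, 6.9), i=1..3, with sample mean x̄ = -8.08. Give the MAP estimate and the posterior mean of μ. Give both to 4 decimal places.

MAP = -2.3368, posterior mean = -2.3368

Posterior for μ is Normal. Precision-weighted mean: (1/4.5·8.9 + 3/6.9·-8.08) / (1/4.5 + 3/6.9) = -2.3368.
A Normal posterior is symmetric, so mode = mean.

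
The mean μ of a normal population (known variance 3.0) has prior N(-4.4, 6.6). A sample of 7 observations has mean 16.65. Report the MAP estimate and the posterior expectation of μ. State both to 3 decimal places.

MAP estimate = 15.366, posterior expectation = 15.366

Posterior for μ is Normal. Precision-weighted mean: (1/6.6·-4.4 + 7/3.0·16.65) / (1/6.6 + 7/3.0) = 15.366.
A Normal posterior is symmetric, so mode = mean.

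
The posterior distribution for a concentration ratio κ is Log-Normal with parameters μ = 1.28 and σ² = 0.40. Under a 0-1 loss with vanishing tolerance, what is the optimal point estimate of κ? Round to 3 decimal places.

Mode = exp(μ − σ²) = exp(0.88) = 2.411.
Mean = exp(μ + σ²/2) = exp(1.480) = 4.393.
This is the posterior mode — the MAP estimate.

2.411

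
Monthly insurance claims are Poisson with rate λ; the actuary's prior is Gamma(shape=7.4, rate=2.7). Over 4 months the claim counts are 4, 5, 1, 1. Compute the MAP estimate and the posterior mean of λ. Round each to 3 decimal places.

Σ counts = 11. Posterior: Gamma(shape = 7.4+11 = 18.4, rate = 2.7+4 = 6.7).
Mode = (α−1)/β = 17.4/6.7 = 2.597.
Mean = α/β = 18.4/6.7 = 2.746.

MAP = 2.597, posterior mean = 2.746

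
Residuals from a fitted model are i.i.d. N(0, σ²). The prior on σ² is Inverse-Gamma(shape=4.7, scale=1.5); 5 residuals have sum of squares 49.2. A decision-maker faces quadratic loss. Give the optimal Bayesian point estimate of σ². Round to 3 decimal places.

4.210

Posterior: Inverse-Gamma(shape = 4.7+5/2 = 7.2, scale = 1.5+49.2/2 = 26.1).
Mode = β/(α+1) = 26.1/8.2 = 3.183.
Mean = β/(α−1) = 26.1/6.2 = 4.210.
Quadratic loss ⇒ the optimal estimator is the posterior mean.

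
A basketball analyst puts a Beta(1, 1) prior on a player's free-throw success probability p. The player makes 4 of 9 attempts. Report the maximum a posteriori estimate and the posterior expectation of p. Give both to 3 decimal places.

Posterior: Beta(1+4, 1+5) = Beta(5, 6).
Mode = (5−1)/(5+6−2) = 4/9 = 0.444.
With a flat prior the MAP equals the MLE, 4/9.
Mean = 5/(5+6) = 5/11 = 0.455.
Right-skewed posterior ⇒ mode < mean.

maximum a posteriori estimate = 0.444, posterior expectation = 0.455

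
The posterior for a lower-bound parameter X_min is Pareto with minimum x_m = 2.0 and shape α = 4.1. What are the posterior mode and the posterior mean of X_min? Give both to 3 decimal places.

The Pareto density is strictly decreasing on [x_m, ∞), so the mode is x_m = 2.000.
Mean = α·x_m/(α−1) = 4.1·2.0/3.1 = 2.645.

X_min_MAP = 2.000, E[X_min|data] = 2.645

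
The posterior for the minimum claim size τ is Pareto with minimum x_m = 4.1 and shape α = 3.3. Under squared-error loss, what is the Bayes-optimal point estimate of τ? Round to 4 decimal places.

The Pareto density is strictly decreasing on [x_m, ∞), so the mode is x_m = 4.1000.
Mean = α·x_m/(α−1) = 3.3·4.1/2.3 = 5.8826.
Squared-error loss ⇒ the optimal estimator is the posterior mean.

5.8826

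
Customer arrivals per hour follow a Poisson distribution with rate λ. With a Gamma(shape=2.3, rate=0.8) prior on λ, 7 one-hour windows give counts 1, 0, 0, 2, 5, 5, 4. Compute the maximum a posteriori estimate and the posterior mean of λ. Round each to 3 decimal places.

maximum a posteriori estimate = 2.346, posterior mean = 2.474

Σ counts = 17. Posterior: Gamma(shape = 2.3+17 = 19.3, rate = 0.8+7 = 7.8).
Mode = (α−1)/β = 18.3/7.8 = 2.346.
Mean = α/β = 19.3/7.8 = 2.474.
The mean is pulled above the mode by the posterior's right skew.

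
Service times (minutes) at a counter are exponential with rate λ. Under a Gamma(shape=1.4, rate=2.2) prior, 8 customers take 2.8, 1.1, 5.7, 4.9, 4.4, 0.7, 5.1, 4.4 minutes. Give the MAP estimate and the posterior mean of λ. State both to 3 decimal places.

MAP estimate = 0.268, posterior mean = 0.300

Σ times = 29.1. Posterior: Gamma(shape = 1.4+8 = 9.4, rate = 2.2+29.1 = 31.3).
Mode = (α−1)/β = 8.4/31.3 = 0.268.
Mean = α/β = 9.4/31.3 = 0.300.
Mean > mode: the posterior has a right tail.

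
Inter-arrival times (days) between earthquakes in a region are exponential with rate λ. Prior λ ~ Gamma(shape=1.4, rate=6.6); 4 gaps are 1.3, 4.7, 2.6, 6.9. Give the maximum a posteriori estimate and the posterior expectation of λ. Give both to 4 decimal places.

Σ times = 15.5. Posterior: Gamma(shape = 1.4+4 = 5.4, rate = 6.6+15.5 = 22.1).
Mode = (α−1)/β = 4.4/22.1 = 0.1991.
Mean = α/β = 5.4/22.1 = 0.2443.

MAP: 0.1991. Posterior mean: 0.2443.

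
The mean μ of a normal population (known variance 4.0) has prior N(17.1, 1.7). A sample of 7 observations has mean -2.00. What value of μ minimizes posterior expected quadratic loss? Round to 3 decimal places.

2.805

Posterior for μ is Normal. Precision-weighted mean: (1/1.7·17.1 + 7/4.0·-2.00) / (1/1.7 + 7/4.0) = 2.805.
A Normal posterior is symmetric, so mode = mean.
Quadratic loss ⇒ the optimal estimator is the posterior mean.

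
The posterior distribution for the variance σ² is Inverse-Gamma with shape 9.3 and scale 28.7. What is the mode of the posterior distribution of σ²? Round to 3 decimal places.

Mode = β/(α+1) = 28.7/10.3 = 2.786.
Mean = β/(α−1) = 28.7/8.3 = 3.458.
This is the posterior mode — the MAP estimate.

2.786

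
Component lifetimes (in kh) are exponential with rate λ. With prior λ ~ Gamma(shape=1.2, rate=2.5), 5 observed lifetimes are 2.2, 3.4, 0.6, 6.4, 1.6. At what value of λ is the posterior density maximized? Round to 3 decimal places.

0.311

Σ times = 14.2. Posterior: Gamma(shape = 1.2+5 = 6.2, rate = 2.5+14.2 = 16.7).
Mode = (α−1)/β = 5.2/16.7 = 0.311.
Mean = α/β = 6.2/16.7 = 0.371.
This is the posterior mode — the MAP estimate.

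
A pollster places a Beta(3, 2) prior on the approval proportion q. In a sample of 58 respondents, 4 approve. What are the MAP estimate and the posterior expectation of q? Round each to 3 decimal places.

q_MAP = 0.098, E[q|data] = 0.111

Posterior: Beta(3+4, 2+54) = Beta(7, 56).
Mode = (7−1)/(7+56−2) = 6/61 = 0.098.
Mean = 7/(7+56) = 7/63 = 0.111.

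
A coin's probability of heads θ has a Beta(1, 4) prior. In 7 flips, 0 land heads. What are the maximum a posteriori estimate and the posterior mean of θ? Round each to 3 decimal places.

Posterior: Beta(1+0, 4+7) = Beta(1, 11).
Since α = 1 ≤ 1 and β > 1, the Beta density is monotone decreasing on [0,1]; the mode is at 0.
Mean = 1/(1+11) = 0.083.
Mean > mode: the posterior has a right tail.

maximum a posteriori estimate = 0.000, posterior mean = 0.083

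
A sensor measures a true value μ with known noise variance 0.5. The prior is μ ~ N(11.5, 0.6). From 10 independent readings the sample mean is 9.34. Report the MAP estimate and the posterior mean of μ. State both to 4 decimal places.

MAP = 9.5062, posterior mean = 9.5062

Posterior for μ is Normal. Precision-weighted mean: (1/0.6·11.5 + 10/0.5·9.34) / (1/0.6 + 10/0.5) = 9.5062.
A Normal posterior is symmetric, so mode = mean.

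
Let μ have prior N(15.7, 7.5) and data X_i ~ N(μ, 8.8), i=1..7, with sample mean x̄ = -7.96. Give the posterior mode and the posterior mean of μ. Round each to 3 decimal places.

MAP = -4.563; posterior mean = -4.563

Posterior for μ is Normal. Precision-weighted mean: (1/7.5·15.7 + 7/8.8·-7.96) / (1/7.5 + 7/8.8) = -4.563.
A Normal posterior is symmetric, so mode = mean.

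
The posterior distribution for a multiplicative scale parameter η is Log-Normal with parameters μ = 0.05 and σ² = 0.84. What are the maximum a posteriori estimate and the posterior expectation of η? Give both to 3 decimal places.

Mode = exp(μ − σ²) = exp(-0.79) = 0.454.
Mean = exp(μ + σ²/2) = exp(0.470) = 1.600.

MAP = 0.454; posterior mean = 1.600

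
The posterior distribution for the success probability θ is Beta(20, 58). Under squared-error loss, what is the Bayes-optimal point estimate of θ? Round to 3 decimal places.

0.256

Mode = (20−1)/(20+58−2) = 19/76 = 0.250.
Mean = 20/(20+58) = 20/78 = 0.256.
Squared-error loss ⇒ the optimal estimator is the posterior mean.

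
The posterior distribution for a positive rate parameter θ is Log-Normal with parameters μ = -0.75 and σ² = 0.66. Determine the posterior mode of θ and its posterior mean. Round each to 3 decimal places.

Mode = exp(μ − σ²) = exp(-1.41) = 0.244.
Mean = exp(μ + σ²/2) = exp(-0.420) = 0.657.

MAP = 0.244, posterior mean = 0.657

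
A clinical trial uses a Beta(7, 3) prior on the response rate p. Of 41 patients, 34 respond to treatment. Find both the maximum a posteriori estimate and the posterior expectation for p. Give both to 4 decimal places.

Posterior: Beta(7+34, 3+7) = Beta(41, 10).
Mode = (41−1)/(41+10−2) = 40/49 = 0.8163.
Mean = 41/(41+10) = 41/51 = 0.8039.

maximum a posteriori estimate = 0.8163, posterior expectation = 0.8039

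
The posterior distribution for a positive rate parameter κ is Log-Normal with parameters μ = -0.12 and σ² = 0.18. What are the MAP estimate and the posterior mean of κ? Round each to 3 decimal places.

MAP: 0.741. Posterior mean: 0.970.

Mode = exp(μ − σ²) = exp(-0.30) = 0.741.
Mean = exp(μ + σ²/2) = exp(-0.030) = 0.970.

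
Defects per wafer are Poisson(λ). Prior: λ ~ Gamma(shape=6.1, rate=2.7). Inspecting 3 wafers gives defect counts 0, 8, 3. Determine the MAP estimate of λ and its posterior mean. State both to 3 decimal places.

λ_MAP = 2.825, E[λ|data] = 3.000

Σ counts = 11. Posterior: Gamma(shape = 6.1+11 = 17.1, rate = 2.7+3 = 5.7).
Mode = (α−1)/β = 16.1/5.7 = 2.825.
Mean = α/β = 17.1/5.7 = 3.000.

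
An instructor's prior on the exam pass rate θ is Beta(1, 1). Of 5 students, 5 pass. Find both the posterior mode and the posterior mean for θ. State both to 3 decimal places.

Posterior: Beta(1+5, 1+0) = Beta(6, 1).
Since β = 1 ≤ 1 and α > 1, the Beta density is monotone increasing on [0,1]; the mode is at 1.
Mean = 6/(6+1) = 0.857.

MAP: 1.000. Posterior mean: 0.857.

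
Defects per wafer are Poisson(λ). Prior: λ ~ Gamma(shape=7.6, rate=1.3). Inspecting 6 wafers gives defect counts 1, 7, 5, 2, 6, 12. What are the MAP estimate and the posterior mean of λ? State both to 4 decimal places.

Σ counts = 33. Posterior: Gamma(shape = 7.6+33 = 40.6, rate = 1.3+6 = 7.3).
Mode = (α−1)/β = 39.6/7.3 = 5.4247.
Mean = α/β = 40.6/7.3 = 5.5616.

λ_MAP = 5.4247, E[λ|data] = 5.5616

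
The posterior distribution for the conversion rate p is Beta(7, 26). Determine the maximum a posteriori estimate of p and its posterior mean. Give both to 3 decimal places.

MAP: 0.194. Posterior mean: 0.212.

Mode = (7−1)/(7+26−2) = 6/31 = 0.194.
Mean = 7/(7+26) = 7/33 = 0.212.
Right-skewed posterior ⇒ mode < mean.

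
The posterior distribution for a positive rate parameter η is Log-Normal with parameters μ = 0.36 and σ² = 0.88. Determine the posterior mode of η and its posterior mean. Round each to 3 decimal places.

Mode = exp(μ − σ²) = exp(-0.52) = 0.595.
Mean = exp(μ + σ²/2) = exp(0.800) = 2.226.

MAP: 0.595. Posterior mean: 2.226.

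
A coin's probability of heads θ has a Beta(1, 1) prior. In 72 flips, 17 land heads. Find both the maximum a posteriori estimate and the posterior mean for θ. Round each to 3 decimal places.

MAP = 0.236; posterior mean = 0.243

Posterior: Beta(1+17, 1+55) = Beta(18, 56).
Mode = (18−1)/(18+56−2) = 17/72 = 0.236.
Mean = 18/(18+56) = 18/74 = 0.243.
Mean > mode: the posterior has a right tail.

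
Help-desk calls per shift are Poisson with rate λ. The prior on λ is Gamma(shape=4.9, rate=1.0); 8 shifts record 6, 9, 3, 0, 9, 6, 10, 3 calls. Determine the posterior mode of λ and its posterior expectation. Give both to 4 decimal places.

MAP = 5.5444, posterior mean = 5.6556

Σ counts = 46. Posterior: Gamma(shape = 4.9+46 = 50.9, rate = 1.0+8 = 9.0).
Mode = (α−1)/β = 49.9/9.0 = 5.5444.
Mean = α/β = 50.9/9.0 = 5.6556.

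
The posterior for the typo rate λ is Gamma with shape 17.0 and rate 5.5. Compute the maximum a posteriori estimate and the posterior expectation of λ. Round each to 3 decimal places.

Mode = (α−1)/β = 16.0/5.5 = 2.909.
Mean = α/β = 17.0/5.5 = 3.091.
Mean > mode: the posterior has a right tail.

maximum a posteriori estimate = 2.909, posterior expectation = 3.091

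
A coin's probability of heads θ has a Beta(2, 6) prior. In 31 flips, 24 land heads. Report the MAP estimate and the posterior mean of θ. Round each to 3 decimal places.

Posterior: Beta(2+24, 6+7) = Beta(26, 13).
Mode = (26−1)/(26+13−2) = 25/37 = 0.676.
Mean = 26/(26+13) = 26/39 = 0.667.
Mode > mean: the posterior has a left tail.

MAP = 0.676; posterior mean = 0.667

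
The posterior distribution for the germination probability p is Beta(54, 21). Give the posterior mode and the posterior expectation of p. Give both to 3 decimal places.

Mode = (54−1)/(54+21−2) = 53/73 = 0.726.
Mean = 54/(54+21) = 54/75 = 0.720.

posterior mode = 0.726, posterior expectation = 0.720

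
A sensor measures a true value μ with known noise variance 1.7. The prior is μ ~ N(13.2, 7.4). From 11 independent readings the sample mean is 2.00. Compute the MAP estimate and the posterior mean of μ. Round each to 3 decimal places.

Posterior for μ is Normal. Precision-weighted mean: (1/7.4·13.2 + 11/1.7·2.00) / (1/7.4 + 11/1.7) = 2.229.
A Normal posterior is symmetric, so mode = mean.

μ_MAP = 2.229, E[μ|data] = 2.229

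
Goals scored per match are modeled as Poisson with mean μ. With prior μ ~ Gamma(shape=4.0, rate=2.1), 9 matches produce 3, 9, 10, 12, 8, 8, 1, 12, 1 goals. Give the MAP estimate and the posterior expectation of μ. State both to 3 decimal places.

Σ counts = 64. Posterior: Gamma(shape = 4.0+64 = 68.0, rate = 2.1+9 = 11.1).
Mode = (α−1)/β = 67.0/11.1 = 6.036.
Mean = α/β = 68.0/11.1 = 6.126.

MAP = 6.036, posterior mean = 6.126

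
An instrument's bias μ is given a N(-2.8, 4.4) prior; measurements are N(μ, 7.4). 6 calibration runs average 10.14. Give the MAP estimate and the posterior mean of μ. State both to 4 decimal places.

MAP = 7.3070; posterior mean = 7.3070

Posterior for μ is Normal. Precision-weighted mean: (1/4.4·-2.8 + 6/7.4·10.14) / (1/4.4 + 6/7.4) = 7.3070.
A Normal posterior is symmetric, so mode = mean.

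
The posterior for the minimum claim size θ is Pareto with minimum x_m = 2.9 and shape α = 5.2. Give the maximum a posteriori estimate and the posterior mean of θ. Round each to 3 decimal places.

θ_MAP = 2.900, E[θ|data] = 3.590

The Pareto density is strictly decreasing on [x_m, ∞), so the mode is x_m = 2.900.
Mean = α·x_m/(α−1) = 5.2·2.9/4.2 = 3.590.
Mean > mode: the posterior has a right tail.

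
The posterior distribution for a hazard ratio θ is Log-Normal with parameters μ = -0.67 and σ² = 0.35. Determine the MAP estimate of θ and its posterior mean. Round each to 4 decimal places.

Mode = exp(μ − σ²) = exp(-1.02) = 0.3606.
Mean = exp(μ + σ²/2) = exp(-0.495) = 0.6096.

MAP = 0.3606, posterior mean = 0.6096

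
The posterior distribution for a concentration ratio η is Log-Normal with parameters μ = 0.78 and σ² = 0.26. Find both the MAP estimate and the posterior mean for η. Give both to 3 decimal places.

MAP = 1.682, posterior mean = 2.484

Mode = exp(μ − σ²) = exp(0.52) = 1.682.
Mean = exp(μ + σ²/2) = exp(0.910) = 2.484.
Right-skewed posterior ⇒ mode < mean.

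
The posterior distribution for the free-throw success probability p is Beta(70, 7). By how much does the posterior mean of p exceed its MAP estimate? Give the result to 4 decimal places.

Mode = (70−1)/(70+7−2) = 69/75 = 0.9200.
Mean = 70/(70+7) = 70/77 = 0.9091.
Difference = 0.9091 − 0.9200 = -0.0109.

-0.0109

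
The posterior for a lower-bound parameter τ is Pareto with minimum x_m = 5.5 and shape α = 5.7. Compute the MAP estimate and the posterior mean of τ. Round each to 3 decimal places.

τ_MAP = 5.500, E[τ|data] = 6.670

The Pareto density is strictly decreasing on [x_m, ∞), so the mode is x_m = 5.500.
Mean = α·x_m/(α−1) = 5.7·5.5/4.7 = 6.670.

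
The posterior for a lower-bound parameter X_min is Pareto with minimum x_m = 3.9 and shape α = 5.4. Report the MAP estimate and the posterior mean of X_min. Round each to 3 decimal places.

The Pareto density is strictly decreasing on [x_m, ∞), so the mode is x_m = 3.900.
Mean = α·x_m/(α−1) = 5.4·3.9/4.4 = 4.786.

X_min_MAP = 3.900, E[X_min|data] = 4.786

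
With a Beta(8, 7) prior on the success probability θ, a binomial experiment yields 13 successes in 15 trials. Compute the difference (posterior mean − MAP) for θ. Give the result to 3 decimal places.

Posterior: Beta(8+13, 7+2) = Beta(21, 9).
Mode = (21−1)/(21+9−2) = 20/28 = 0.714.
Mean = 21/(21+9) = 21/30 = 0.700.
Difference = 0.700 − 0.714 = -0.014.

-0.014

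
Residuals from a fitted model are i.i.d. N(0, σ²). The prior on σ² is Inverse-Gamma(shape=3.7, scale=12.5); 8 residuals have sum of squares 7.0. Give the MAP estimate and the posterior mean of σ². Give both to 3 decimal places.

MAP: 1.839. Posterior mean: 2.388.

Posterior: Inverse-Gamma(shape = 3.7+8/2 = 7.7, scale = 12.5+7.0/2 = 16.0).
Mode = β/(α+1) = 16.0/8.7 = 1.839.
Mean = β/(α−1) = 16.0/6.7 = 2.388.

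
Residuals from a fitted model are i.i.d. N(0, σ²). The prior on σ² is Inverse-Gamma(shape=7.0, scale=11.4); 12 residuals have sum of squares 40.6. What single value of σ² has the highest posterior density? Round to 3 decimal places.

Posterior: Inverse-Gamma(shape = 7.0+12/2 = 13.0, scale = 11.4+40.6/2 = 31.7).
Mode = β/(α+1) = 31.7/14.0 = 2.264.
Mean = β/(α−1) = 31.7/12.0 = 2.642.
This is the posterior mode — the MAP estimate.

2.264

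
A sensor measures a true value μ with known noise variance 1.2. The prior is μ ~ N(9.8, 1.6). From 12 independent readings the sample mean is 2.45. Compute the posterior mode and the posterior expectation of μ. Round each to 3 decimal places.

MAP = 2.882, posterior mean = 2.882

Posterior for μ is Normal. Precision-weighted mean: (1/1.6·9.8 + 12/1.2·2.45) / (1/1.6 + 12/1.2) = 2.882.
A Normal posterior is symmetric, so mode = mean.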